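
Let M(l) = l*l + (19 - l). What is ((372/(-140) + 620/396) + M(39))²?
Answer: 27010711135489/12006225 ≈ 2.2497e+6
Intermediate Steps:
M(l) = 19 + l² - l (M(l) = l² + (19 - l) = 19 + l² - l)
((372/(-140) + 620/396) + M(39))² = ((372/(-140) + 620/396) + (19 + 39² - 1*39))² = ((372*(-1/140) + 620*(1/396)) + (19 + 1521 - 39))² = ((-93/35 + 155/99) + 1501)² = (-3782/3465 + 1501)² = (5197183/3465)² = 27010711135489/12006225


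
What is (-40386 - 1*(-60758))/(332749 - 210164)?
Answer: 20372/122585 ≈ 0.16619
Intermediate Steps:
(-40386 - 1*(-60758))/(332749 - 210164) = (-40386 + 60758)/122585 = 20372*(1/122585) = 20372/122585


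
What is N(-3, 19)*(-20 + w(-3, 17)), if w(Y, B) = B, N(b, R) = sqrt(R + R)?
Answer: -3*sqrt(38) ≈ -18.493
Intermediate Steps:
N(b, R) = sqrt(2)*sqrt(R) (N(b, R) = sqrt(2*R) = sqrt(2)*sqrt(R))
N(-3, 19)*(-20 + w(-3, 17)) = (sqrt(2)*sqrt(19))*(-20 + 17) = sqrt(38)*(-3) = -3*sqrt(38)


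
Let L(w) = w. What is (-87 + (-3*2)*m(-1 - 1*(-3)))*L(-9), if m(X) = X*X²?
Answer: 1215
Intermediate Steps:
m(X) = X³
(-87 + (-3*2)*m(-1 - 1*(-3)))*L(-9) = (-87 + (-3*2)*(-1 - 1*(-3))³)*(-9) = (-87 - 6*(-1 + 3)³)*(-9) = (-87 - 6*2³)*(-9) = (-87 - 6*8)*(-9) = (-87 - 48)*(-9) = -135*(-9) = 1215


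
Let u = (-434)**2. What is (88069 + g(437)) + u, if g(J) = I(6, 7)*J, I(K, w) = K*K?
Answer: 292157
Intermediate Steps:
I(K, w) = K**2
g(J) = 36*J (g(J) = 6**2*J = 36*J)
u = 188356
(88069 + g(437)) + u = (88069 + 36*437) + 188356 = (88069 + 15732) + 188356 = 103801 + 188356 = 292157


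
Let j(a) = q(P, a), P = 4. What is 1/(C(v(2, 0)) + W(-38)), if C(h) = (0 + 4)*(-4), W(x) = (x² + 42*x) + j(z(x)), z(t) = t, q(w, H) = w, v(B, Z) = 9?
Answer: -1/164 ≈ -0.0060976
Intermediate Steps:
j(a) = 4
W(x) = 4 + x² + 42*x (W(x) = (x² + 42*x) + 4 = 4 + x² + 42*x)
C(h) = -16 (C(h) = 4*(-4) = -16)
1/(C(v(2, 0)) + W(-38)) = 1/(-16 + (4 + (-38)² + 42*(-38))) = 1/(-16 + (4 + 1444 - 1596)) = 1/(-16 - 148) = 1/(-164) = -1/164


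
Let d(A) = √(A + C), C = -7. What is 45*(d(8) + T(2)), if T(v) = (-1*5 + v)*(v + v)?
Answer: -495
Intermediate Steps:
T(v) = 2*v*(-5 + v) (T(v) = (-5 + v)*(2*v) = 2*v*(-5 + v))
d(A) = √(-7 + A) (d(A) = √(A - 7) = √(-7 + A))
45*(d(8) + T(2)) = 45*(√(-7 + 8) + 2*2*(-5 + 2)) = 45*(√1 + 2*2*(-3)) = 45*(1 - 12) = 45*(-11) = -495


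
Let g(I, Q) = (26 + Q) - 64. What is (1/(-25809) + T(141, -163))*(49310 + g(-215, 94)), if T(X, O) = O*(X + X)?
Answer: -58564687412170/25809 ≈ -2.2692e+9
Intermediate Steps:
T(X, O) = 2*O*X (T(X, O) = O*(2*X) = 2*O*X)
g(I, Q) = -38 + Q
(1/(-25809) + T(141, -163))*(49310 + g(-215, 94)) = (1/(-25809) + 2*(-163)*141)*(49310 + (-38 + 94)) = (-1/25809 - 45966)*(49310 + 56) = -1186336495/25809*49366 = -58564687412170/25809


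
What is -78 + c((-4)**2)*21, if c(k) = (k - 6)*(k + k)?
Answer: 6642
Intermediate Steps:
c(k) = 2*k*(-6 + k) (c(k) = (-6 + k)*(2*k) = 2*k*(-6 + k))
-78 + c((-4)**2)*21 = -78 + (2*(-4)**2*(-6 + (-4)**2))*21 = -78 + (2*16*(-6 + 16))*21 = -78 + (2*16*10)*21 = -78 + 320*21 = -78 + 6720 = 6642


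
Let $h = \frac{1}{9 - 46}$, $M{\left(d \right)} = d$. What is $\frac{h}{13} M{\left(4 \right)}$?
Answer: $- \frac{4}{481} \approx -0.008316$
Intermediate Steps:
$h = - \frac{1}{37}$ ($h = \frac{1}{-37} = - \frac{1}{37} \approx -0.027027$)
$\frac{h}{13} M{\left(4 \right)} = - \frac{1}{37 \cdot 13} \cdot 4 = \left(- \frac{1}{37}\right) \frac{1}{13} \cdot 4 = \left(- \frac{1}{481}\right) 4 = - \frac{4}{481}$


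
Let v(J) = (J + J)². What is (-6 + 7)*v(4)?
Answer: 64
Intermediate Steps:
v(J) = 4*J² (v(J) = (2*J)² = 4*J²)
(-6 + 7)*v(4) = (-6 + 7)*(4*4²) = 1*(4*16) = 1*64 = 64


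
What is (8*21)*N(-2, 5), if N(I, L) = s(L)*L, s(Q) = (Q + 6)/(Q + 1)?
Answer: 1540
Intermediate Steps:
s(Q) = (6 + Q)/(1 + Q)
N(I, L) = L*(6 + L)/(1 + L) (N(I, L) = ((6 + L)/(1 + L))*L = L*(6 + L)/(1 + L))
(8*21)*N(-2, 5) = (8*21)*(5*(6 + 5)/(1 + 5)) = 168*(5*11/6) = 168*(5*(⅙)*11) = 168*(55/6) = 1540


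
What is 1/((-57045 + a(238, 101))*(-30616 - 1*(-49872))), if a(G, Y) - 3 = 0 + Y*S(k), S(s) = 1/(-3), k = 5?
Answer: -3/3297147112 ≈ -9.0988e-10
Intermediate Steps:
S(s) = -⅓
a(G, Y) = 3 - Y/3 (a(G, Y) = 3 + (0 + Y*(-⅓)) = 3 + (0 - Y/3) = 3 - Y/3)
1/((-57045 + a(238, 101))*(-30616 - 1*(-49872))) = 1/((-57045 + (3 - ⅓*101))*(-30616 - 1*(-49872))) = 1/((-57045 + (3 - 101/3))*(-30616 + 49872)) = 1/(-57045 - 92/3*19256) = (1/19256)/(-171227/3) = -3/171227*1/19256 = -3/3297147112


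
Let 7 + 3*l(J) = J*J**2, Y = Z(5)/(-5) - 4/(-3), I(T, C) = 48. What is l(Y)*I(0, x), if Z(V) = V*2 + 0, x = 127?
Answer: -3152/27 ≈ -116.74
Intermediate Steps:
Z(V) = 2*V (Z(V) = 2*V + 0 = 2*V)
Y = -2/3 (Y = (2*5)/(-5) - 4/(-3) = 10*(-1/5) - 4*(-1/3) = -2 + 4/3 = -2/3 ≈ -0.66667)
l(J) = -7/3 + J**3/3 (l(J) = -7/3 + (J*J**2)/3 = -7/3 + J**3/3)
l(Y)*I(0, x) = (-7/3 + (-2/3)**3/3)*48 = (-7/3 + (1/3)*(-8/27))*48 = (-7/3 - 8/81)*48 = -197/81*48 = -3152/27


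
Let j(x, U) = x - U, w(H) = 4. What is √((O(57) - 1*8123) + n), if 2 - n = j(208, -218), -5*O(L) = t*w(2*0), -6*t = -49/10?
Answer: I*√1923222/15 ≈ 92.453*I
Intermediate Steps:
t = 49/60 (t = -(-49)/(6*10) = -⅙*(-49/10) = 49/60 ≈ 0.81667)
O(L) = -49/75 (O(L) = -49*4/300 = -⅕*49/15 = -49/75)
n = -424 (n = 2 - (208 - 1*(-218)) = 2 - (208 + 218) = 2 - 1*426 = 2 - 426 = -424)
√((O(57) - 1*8123) + n) = √((-49/75 - 1*8123) - 424) = √((-49/75 - 8123) - 424) = √(-609274/75 - 424) = √(-641074/75) = I*√1923222/15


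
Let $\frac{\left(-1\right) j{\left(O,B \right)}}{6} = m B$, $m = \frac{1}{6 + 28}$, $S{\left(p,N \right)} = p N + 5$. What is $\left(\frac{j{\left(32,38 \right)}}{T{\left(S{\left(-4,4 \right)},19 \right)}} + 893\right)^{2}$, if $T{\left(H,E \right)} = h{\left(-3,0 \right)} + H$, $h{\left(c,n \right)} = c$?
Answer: $\frac{11304792976}{14161} \approx 7.9831 \cdot 10^{5}$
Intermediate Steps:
$S{\left(p,N \right)} = 5 + N p$ ($S{\left(p,N \right)} = N p + 5 = 5 + N p$)
$m = \frac{1}{34} \approx 0.029412$
$T{\left(H,E \right)} = -3 + H$
$j{\left(O,B \right)} = - \frac{3 B}{17}$ ($j{\left(O,B \right)} = - 6 \frac{B}{34} = - \frac{3 B}{17}$)
$\left(\frac{j{\left(32,38 \right)}}{T{\left(S{\left(-4,4 \right)},19 \right)}} + 893\right)^{2} = \left(\frac{\left(- \frac{3}{17}\right) 38}{-3 + \left(5 + 4 \left(-4\right)\right)} + 893\right)^{2} = \left(- \frac{114}{17 \left(-3 + \left(5 - 16\right)\right)} + 893\right)^{2} = \left(- \frac{114}{17 \left(-3 - 11\right)} + 893\right)^{2} = \left(- \frac{114}{17 \left(-14\right)} + 893\right)^{2} = \left(\left(- \frac{114}{17}\right) \left(- \frac{1}{14}\right) + 893\right)^{2} = \left(\frac{57}{119} + 893\right)^{2} = \left(\frac{106324}{119}\right)^{2} = \frac{11304792976}{14161}$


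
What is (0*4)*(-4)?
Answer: 0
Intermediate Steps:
(0*4)*(-4) = 0*(-4) = 0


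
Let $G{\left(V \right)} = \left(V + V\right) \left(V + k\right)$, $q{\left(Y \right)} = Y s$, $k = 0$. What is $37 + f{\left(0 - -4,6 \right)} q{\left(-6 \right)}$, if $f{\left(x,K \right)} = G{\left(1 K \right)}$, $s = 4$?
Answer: $-1691$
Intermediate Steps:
$q{\left(Y \right)} = 4 Y$ ($q{\left(Y \right)} = Y 4 = 4 Y$)
$G{\left(V \right)} = 2 V^{2}$ ($G{\left(V \right)} = \left(V + V\right) \left(V + 0\right) = 2 V V = 2 V^{2}$)
$f{\left(x,K \right)} = 2 K^{2}$ ($f{\left(x,K \right)} = 2 \left(1 K\right)^{2} = 2 K^{2}$)
$37 + f{\left(0 - -4,6 \right)} q{\left(-6 \right)} = 37 + 2 \cdot 6^{2} \cdot 4 \left(-6\right) = 37 + 2 \cdot 36 \left(-24\right) = 37 + 72 \left(-24\right) = 37 - 1728 = -1691$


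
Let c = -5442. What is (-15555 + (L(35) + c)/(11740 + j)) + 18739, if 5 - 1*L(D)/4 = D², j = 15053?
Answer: 6561430/2061 ≈ 3183.6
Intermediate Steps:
L(D) = 20 - 4*D²
(-15555 + (L(35) + c)/(11740 + j)) + 18739 = (-15555 + ((20 - 4*35²) - 5442)/(11740 + 15053)) + 18739 = (-15555 + ((20 - 4*1225) - 5442)/26793) + 18739 = (-15555 + ((20 - 4900) - 5442)*(1/26793)) + 18739 = (-15555 + (-4880 - 5442)*(1/26793)) + 18739 = (-15555 - 10322*1/26793) + 18739 = (-15555 - 794/2061) + 18739 = -32059649/2061 + 18739 = 6561430/2061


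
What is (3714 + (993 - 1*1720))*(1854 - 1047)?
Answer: 2410509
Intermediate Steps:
(3714 + (993 - 1*1720))*(1854 - 1047) = (3714 + (993 - 1720))*807 = (3714 - 727)*807 = 2987*807 = 2410509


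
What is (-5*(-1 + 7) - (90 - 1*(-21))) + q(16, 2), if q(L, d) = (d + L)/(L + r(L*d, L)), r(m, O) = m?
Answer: -1125/8 ≈ -140.63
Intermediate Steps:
q(L, d) = (L + d)/(L + L*d) (q(L, d) = (d + L)/(L + L*d) = (L + d)/(L + L*d))
(-5*(-1 + 7) - (90 - 1*(-21))) + q(16, 2) = (-5*(-1 + 7) - (90 - 1*(-21))) + (16 + 2)/(16*(1 + 2)) = (-5*6 - (90 + 21)) + (1/16)*18/3 = (-30 - 1*111) + (1/16)*(1/3)*18 = (-30 - 111) + 3/8 = -141 + 3/8 = -1125/8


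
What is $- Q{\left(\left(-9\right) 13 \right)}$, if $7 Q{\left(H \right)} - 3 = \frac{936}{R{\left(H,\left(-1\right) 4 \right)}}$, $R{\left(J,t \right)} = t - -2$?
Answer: $\frac{465}{7} \approx 66.429$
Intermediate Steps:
$R{\left(J,t \right)} = 2 + t$ ($R{\left(J,t \right)} = t + 2 = 2 + t$)
$Q{\left(H \right)} = - \frac{465}{7}$ ($Q{\left(H \right)} = \frac{3}{7} + \frac{936 \frac{1}{2 - 4}}{7} = \frac{3}{7} + \frac{936 \frac{1}{-2}}{7} = \frac{3}{7} + \frac{936 \left(- \frac{1}{2}\right)}{7} = \frac{3}{7} + \frac{1}{7} \left(-468\right) = \frac{3}{7} - \frac{468}{7} = - \frac{465}{7}$)
$- Q{\left(\left(-9\right) 13 \right)} = \left(-1\right) \left(- \frac{465}{7}\right) = \frac{465}{7}$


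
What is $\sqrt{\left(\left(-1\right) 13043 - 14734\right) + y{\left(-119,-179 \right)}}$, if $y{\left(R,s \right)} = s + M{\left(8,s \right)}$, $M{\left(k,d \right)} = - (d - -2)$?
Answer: $i \sqrt{27779} \approx 166.67 i$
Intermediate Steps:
$M{\left(k,d \right)} = -2 - d$ ($M{\left(k,d \right)} = - (d + 2) = - (2 + d) = -2 - d$)
$y{\left(R,s \right)} = -2$ ($y{\left(R,s \right)} = s - \left(2 + s\right) = -2$)
$\sqrt{\left(\left(-1\right) 13043 - 14734\right) + y{\left(-119,-179 \right)}} = \sqrt{\left(\left(-1\right) 13043 - 14734\right) - 2} = \sqrt{\left(-13043 - 14734\right) - 2} = \sqrt{-27777 - 2} = \sqrt{-27779} = i \sqrt{27779}$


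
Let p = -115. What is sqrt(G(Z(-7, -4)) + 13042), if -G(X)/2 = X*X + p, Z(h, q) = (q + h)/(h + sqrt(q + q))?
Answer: sqrt(2)*sqrt((271955 - 185808*I*sqrt(2))/(41 - 28*I*sqrt(2))) ≈ 115.19 - 0.012802*I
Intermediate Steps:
Z(h, q) = (h + q)/(h + sqrt(2)*sqrt(q)) (Z(h, q) = (h + q)/(h + sqrt(2*q)) = (h + q)/(h + sqrt(2)*sqrt(q)))
G(X) = 230 - 2*X**2 (G(X) = -2*(X*X - 115) = -2*(X**2 - 115) = -2*(-115 + X**2) = 230 - 2*X**2)
sqrt(G(Z(-7, -4)) + 13042) = sqrt((230 - 2*(-7 - 4)**2/(-7 + sqrt(2)*sqrt(-4))**2) + 13042) = sqrt((230 - 2*121/(-7 + sqrt(2)*(2*I))**2) + 13042) = sqrt((230 - 2*121/(-7 + 2*I*sqrt(2))**2) + 13042) = sqrt((230 - 242/(-7 + 2*I*sqrt(2))**2) + 13042) = sqrt(13272 - 242/(-7 + 2*I*sqrt(2))**2)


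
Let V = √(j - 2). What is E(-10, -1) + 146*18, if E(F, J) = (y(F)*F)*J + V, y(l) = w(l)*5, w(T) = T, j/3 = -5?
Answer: 2128 + I*√17 ≈ 2128.0 + 4.1231*I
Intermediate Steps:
j = -15 (j = 3*(-5) = -15)
y(l) = 5*l (y(l) = l*5 = 5*l)
V = I*√17 (V = √(-15 - 2) = √(-17) = I*√17 ≈ 4.1231*I)
E(F, J) = I*√17 + 5*J*F² (E(F, J) = ((5*F)*F)*J + I*√17 = (5*F²)*J + I*√17 = 5*J*F² + I*√17 = I*√17 + 5*J*F²)
E(-10, -1) + 146*18 = (I*√17 + 5*(-1)*(-10)²) + 146*18 = (I*√17 + 5*(-1)*100) + 2628 = (I*√17 - 500) + 2628 = (-500 + I*√17) + 2628 = 2128 + I*√17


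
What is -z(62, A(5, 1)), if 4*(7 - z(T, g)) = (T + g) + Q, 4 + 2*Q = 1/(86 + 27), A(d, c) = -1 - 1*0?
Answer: 7007/904 ≈ 7.7511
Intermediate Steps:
A(d, c) = -1 (A(d, c) = -1 + 0 = -1)
Q = -451/226 (Q = -2 + 1/(2*(86 + 27)) = -2 + (½)/113 = -2 + (½)*(1/113) = -2 + 1/226 = -451/226 ≈ -1.9956)
z(T, g) = 6779/904 - T/4 - g/4 (z(T, g) = 7 - ((T + g) - 451/226)/4 = 7 - (-451/226 + T + g)/4 = 7 + (451/904 - T/4 - g/4) = 6779/904 - T/4 - g/4)
-z(62, A(5, 1)) = -(6779/904 - ¼*62 - ¼*(-1)) = -(6779/904 - 31/2 + ¼) = -1*(-7007/904) = 7007/904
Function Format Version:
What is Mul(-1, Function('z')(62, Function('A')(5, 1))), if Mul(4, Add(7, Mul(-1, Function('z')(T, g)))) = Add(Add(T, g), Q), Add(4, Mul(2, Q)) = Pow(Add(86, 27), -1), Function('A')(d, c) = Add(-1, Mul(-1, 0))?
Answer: Rational(7007, 904) ≈ 7.7511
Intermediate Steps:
Function('A')(d, c) = -1 (Function('A')(d, c) = Add(-1, 0) = -1)
Q = Rational(-451, 226) (Q = Add(-2, Mul(Rational(1, 2), Pow(Add(86, 27), -1))) = Add(-2, Mul(Rational(1, 2), Pow(113, -1))) = Add(-2, Mul(Rational(1, 2), Rational(1, 113))) = Add(-2, Rational(1, 226)) = Rational(-451, 226) ≈ -1.9956)
Function('z')(T, g) = Add(Rational(6779, 904), Mul(Rational(-1, 4), T), Mul(Rational(-1, 4), g)) (Function('z')(T, g) = Add(7, Mul(Rational(-1, 4), Add(Add(T, g), Rational(-451, 226)))) = Add(7, Mul(Rational(-1, 4), Add(Rational(-451, 226), T, g))) = Add(7, Add(Rational(451, 904), Mul(Rational(-1, 4), T), Mul(Rational(-1, 4), g))) = Add(Rational(6779, 904), Mul(Rational(-1, 4), T), Mul(Rational(-1, 4), g)))
Mul(-1, Function('z')(62, Function('A')(5, 1))) = Mul(-1, Add(Rational(6779, 904), Mul(Rational(-1, 4), 62), Mul(Rational(-1, 4), -1))) = Mul(-1, Add(Rational(6779, 904), Rational(-31, 2), Rational(1, 4))) = Mul(-1, Rational(-7007, 904)) = Rational(7007, 904)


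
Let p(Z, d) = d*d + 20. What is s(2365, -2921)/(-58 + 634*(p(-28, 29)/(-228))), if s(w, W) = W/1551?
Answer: 110998/144526833 ≈ 0.00076801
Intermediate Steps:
s(w, W) = W/1551 (s(w, W) = W*(1/1551) = W/1551)
p(Z, d) = 20 + d² (p(Z, d) = d² + 20 = 20 + d²)
s(2365, -2921)/(-58 + 634*(p(-28, 29)/(-228))) = ((1/1551)*(-2921))/(-58 + 634*((20 + 29²)/(-228))) = -2921/(1551*(-58 + 634*((20 + 841)*(-1/228)))) = -2921/(1551*(-58 + 634*(861*(-1/228)))) = -2921/(1551*(-58 + 634*(-287/76))) = -2921/(1551*(-58 - 90979/38)) = -2921/(1551*(-93183/38)) = -2921/1551*(-38/93183) = 110998/144526833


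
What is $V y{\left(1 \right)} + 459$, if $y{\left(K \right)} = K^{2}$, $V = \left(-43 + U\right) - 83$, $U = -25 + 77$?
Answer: $385$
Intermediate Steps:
$U = 52$
$V = -74$ ($V = \left(-43 + 52\right) - 83 = 9 - 83 = -74$)
$V y{\left(1 \right)} + 459 = - 74 \cdot 1^{2} + 459 = \left(-74\right) 1 + 459 = -74 + 459 = 385$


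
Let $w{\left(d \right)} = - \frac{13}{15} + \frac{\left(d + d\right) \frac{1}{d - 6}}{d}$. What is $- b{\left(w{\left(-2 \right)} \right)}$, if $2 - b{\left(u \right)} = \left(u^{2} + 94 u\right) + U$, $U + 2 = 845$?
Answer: $\frac{2654209}{3600} \approx 737.28$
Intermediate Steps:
$U = 843$ ($U = -2 + 845 = 843$)
$w{\left(d \right)} = - \frac{13}{15} + \frac{2}{-6 + d}$ ($w{\left(d \right)} = \left(-13\right) \frac{1}{15} + \frac{2 d \frac{1}{-6 + d}}{d} = - \frac{13}{15} + \frac{2 d \frac{1}{-6 + d}}{d} = - \frac{13}{15} + \frac{2}{-6 + d}$)
$b{\left(u \right)} = -841 - u^{2} - 94 u$ ($b{\left(u \right)} = 2 - \left(\left(u^{2} + 94 u\right) + 843\right) = 2 - \left(843 + u^{2} + 94 u\right) = -841 - u^{2} - 94 u$)
$- b{\left(w{\left(-2 \right)} \right)} = - (-841 - \left(\frac{108 - -26}{15 \left(-6 - 2\right)}\right)^{2} - 94 \frac{108 - -26}{15 \left(-6 - 2\right)}) = - (-841 - \left(\frac{108 + 26}{15 \left(-8\right)}\right)^{2} - 94 \frac{108 + 26}{15 \left(-8\right)}) = - (-841 - \left(\frac{1}{15} \left(- \frac{1}{8}\right) 134\right)^{2} - 94 \cdot \frac{1}{15} \left(- \frac{1}{8}\right) 134) = - (-841 - \left(- \frac{67}{60}\right)^{2} - - \frac{3149}{30}) = - (-841 - \frac{4489}{3600} + \frac{3149}{30}) = \left(-1\right) \left(- \frac{2654209}{3600}\right) = \frac{2654209}{3600}$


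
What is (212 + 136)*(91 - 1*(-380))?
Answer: 163908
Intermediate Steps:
(212 + 136)*(91 - 1*(-380)) = 348*(91 + 380) = 348*471 = 163908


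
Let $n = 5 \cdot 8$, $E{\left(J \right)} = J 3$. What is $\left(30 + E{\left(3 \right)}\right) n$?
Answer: $1560$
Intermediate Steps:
$E{\left(J \right)} = 3 J$
$n = 40$
$\left(30 + E{\left(3 \right)}\right) n = \left(30 + 3 \cdot 3\right) 40 = \left(30 + 9\right) 40 = 39 \cdot 40 = 1560$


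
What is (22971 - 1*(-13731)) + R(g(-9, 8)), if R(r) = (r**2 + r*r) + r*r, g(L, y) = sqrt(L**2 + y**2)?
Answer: 37137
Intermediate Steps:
R(r) = 3*r**2 (R(r) = (r**2 + r**2) + r**2 = 2*r**2 + r**2 = 3*r**2)
(22971 - 1*(-13731)) + R(g(-9, 8)) = (22971 - 1*(-13731)) + 3*(sqrt((-9)**2 + 8**2))**2 = (22971 + 13731) + 3*(sqrt(81 + 64))**2 = 36702 + 3*(sqrt(145))**2 = 36702 + 3*145 = 36702 + 435 = 37137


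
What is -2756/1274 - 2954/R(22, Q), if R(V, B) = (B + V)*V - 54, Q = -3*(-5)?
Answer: -112653/18620 ≈ -6.0501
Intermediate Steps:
Q = 15
R(V, B) = -54 + V*(B + V) (R(V, B) = V*(B + V) - 54 = -54 + V*(B + V))
-2756/1274 - 2954/R(22, Q) = -2756/1274 - 2954/(-54 + 22**2 + 15*22) = -2756*1/1274 - 2954/(-54 + 484 + 330) = -106/49 - 2954/760 = -106/49 - 2954*1/760 = -106/49 - 1477/380 = -112653/18620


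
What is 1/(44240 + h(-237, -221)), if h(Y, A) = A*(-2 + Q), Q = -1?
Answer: 1/44903 ≈ 2.2270e-5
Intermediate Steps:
h(Y, A) = -3*A (h(Y, A) = A*(-2 - 1) = A*(-3) = -3*A)
1/(44240 + h(-237, -221)) = 1/(44240 - 3*(-221)) = 1/(44240 + 663) = 1/44903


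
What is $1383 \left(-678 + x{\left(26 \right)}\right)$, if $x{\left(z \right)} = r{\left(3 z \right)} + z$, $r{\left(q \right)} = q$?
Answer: $-793842$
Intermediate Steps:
$x{\left(z \right)} = 4 z$ ($x{\left(z \right)} = 3 z + z = 4 z$)
$1383 \left(-678 + x{\left(26 \right)}\right) = 1383 \left(-678 + 4 \cdot 26\right) = 1383 \left(-678 + 104\right) = 1383 \left(-574\right) = -793842$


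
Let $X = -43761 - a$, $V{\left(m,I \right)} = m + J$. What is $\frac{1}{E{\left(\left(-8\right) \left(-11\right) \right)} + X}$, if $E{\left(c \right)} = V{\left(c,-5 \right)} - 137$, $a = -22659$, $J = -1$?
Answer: $- \frac{1}{21152} \approx -4.7277 \cdot 10^{-5}$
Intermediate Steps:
$V{\left(m,I \right)} = -1 + m$ ($V{\left(m,I \right)} = m - 1 = -1 + m$)
$X = -21102$ ($X = -43761 - -22659 = -43761 + 22659 = -21102$)
$E{\left(c \right)} = -138 + c$ ($E{\left(c \right)} = \left(-1 + c\right) - 137 = -138 + c$)
$\frac{1}{E{\left(\left(-8\right) \left(-11\right) \right)} + X} = \frac{1}{\left(-138 - -88\right) - 21102} = \frac{1}{\left(-138 + 88\right) - 21102} = \frac{1}{-50 - 21102} = \frac{1}{-21152} = - \frac{1}{21152}$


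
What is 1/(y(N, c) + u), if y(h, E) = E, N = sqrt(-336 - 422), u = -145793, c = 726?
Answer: -1/145067 ≈ -6.8934e-6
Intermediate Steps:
N = I*sqrt(758) (N = sqrt(-758) = I*sqrt(758) ≈ 27.532*I)
1/(y(N, c) + u) = 1/(726 - 145793) = 1/(-145067) = -1/145067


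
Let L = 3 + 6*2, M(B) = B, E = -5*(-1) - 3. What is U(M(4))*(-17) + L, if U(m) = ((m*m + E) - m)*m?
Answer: -937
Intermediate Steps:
E = 2 (E = 5 - 3 = 2)
U(m) = m*(2 + m**2 - m) (U(m) = ((m*m + 2) - m)*m = ((m**2 + 2) - m)*m = ((2 + m**2) - m)*m = (2 + m**2 - m)*m = m*(2 + m**2 - m))
L = 15 (L = 3 + 12 = 15)
U(M(4))*(-17) + L = (4*(2 + 4**2 - 1*4))*(-17) + 15 = (4*(2 + 16 - 4))*(-17) + 15 = (4*14)*(-17) + 15 = 56*(-17) + 15 = -952 + 15 = -937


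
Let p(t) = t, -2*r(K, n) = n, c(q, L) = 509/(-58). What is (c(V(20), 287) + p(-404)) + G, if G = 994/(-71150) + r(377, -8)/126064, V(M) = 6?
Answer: -13421558748283/32514269300 ≈ -412.79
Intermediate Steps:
c(q, L) = -509/58 (c(q, L) = 509*(-1/58) = -509/58)
r(K, n) = -n/2
G = -15627877/1121181700 (G = 994/(-71150) - 1/2*(-8)/126064 = 994*(-1/71150) + 4*(1/126064) = -497/35575 + 1/31516 = -15627877/1121181700 ≈ -0.013939)
(c(V(20), 287) + p(-404)) + G = (-509/58 - 404) - 15627877/1121181700 = -23941/58 - 15627877/1121181700 = -13421558748283/32514269300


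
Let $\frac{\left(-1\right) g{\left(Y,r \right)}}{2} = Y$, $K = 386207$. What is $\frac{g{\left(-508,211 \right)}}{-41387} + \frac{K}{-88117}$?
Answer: $- \frac{16073475981}{3646898279} \approx -4.4074$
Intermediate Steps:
$g{\left(Y,r \right)} = - 2 Y$
$\frac{g{\left(-508,211 \right)}}{-41387} + \frac{K}{-88117} = \frac{\left(-2\right) \left(-508\right)}{-41387} + \frac{386207}{-88117} = 1016 \left(- \frac{1}{41387}\right) + 386207 \left(- \frac{1}{88117}\right) = - \frac{1016}{41387} - \frac{386207}{88117} = - \frac{16073475981}{3646898279}$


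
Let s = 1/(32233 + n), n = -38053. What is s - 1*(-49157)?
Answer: 286093739/5820 ≈ 49157.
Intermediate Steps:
s = -1/5820 (s = 1/(32233 - 38053) = 1/(-5820) = -1/5820 ≈ -0.00017182)
s - 1*(-49157) = -1/5820 - 1*(-49157) = -1/5820 + 49157 = 286093739/5820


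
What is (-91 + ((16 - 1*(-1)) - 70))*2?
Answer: -288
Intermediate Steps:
(-91 + ((16 - 1*(-1)) - 70))*2 = (-91 + ((16 + 1) - 70))*2 = (-91 + (17 - 70))*2 = (-91 - 53)*2 = -144*2 = -288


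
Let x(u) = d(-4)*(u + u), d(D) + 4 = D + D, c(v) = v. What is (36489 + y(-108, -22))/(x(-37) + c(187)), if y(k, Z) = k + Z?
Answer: 36359/1075 ≈ 33.822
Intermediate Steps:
d(D) = -4 + 2*D (d(D) = -4 + (D + D) = -4 + 2*D)
x(u) = -24*u (x(u) = (-4 + 2*(-4))*(u + u) = (-4 - 8)*(2*u) = -24*u)
y(k, Z) = Z + k
(36489 + y(-108, -22))/(x(-37) + c(187)) = (36489 + (-22 - 108))/(-24*(-37) + 187) = (36489 - 130)/(888 + 187) = 36359/1075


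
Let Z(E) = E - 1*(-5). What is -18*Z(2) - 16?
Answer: -142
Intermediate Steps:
Z(E) = 5 + E (Z(E) = E + 5 = 5 + E)
-18*Z(2) - 16 = -18*(5 + 2) - 16 = -18*7 - 16 = -126 - 16 = -142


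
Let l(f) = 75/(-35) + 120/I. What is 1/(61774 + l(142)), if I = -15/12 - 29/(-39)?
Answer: 553/34028797 ≈ 1.6251e-5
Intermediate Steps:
I = -79/156 (I = -15*1/12 - 29*(-1/39) = -5/4 + 29/39 = -79/156 ≈ -0.50641)
l(f) = -132225/553 (l(f) = 75/(-35) + 120/(-79/156) = 75*(-1/35) + 120*(-156/79) = -15/7 - 18720/79 = -132225/553)
1/(61774 + l(142)) = 1/(61774 - 132225/553) = 1/(34028797/553) = 553/34028797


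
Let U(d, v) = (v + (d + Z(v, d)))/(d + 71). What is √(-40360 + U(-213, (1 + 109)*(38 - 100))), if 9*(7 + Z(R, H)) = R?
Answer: 5*I*√73144058/213 ≈ 200.76*I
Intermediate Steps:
Z(R, H) = -7 + R/9
U(d, v) = (-7 + d + 10*v/9)/(71 + d) (U(d, v) = (v + (d + (-7 + v/9)))/(d + 71) = (v + (-7 + d + v/9))/(71 + d) = (-7 + d + 10*v/9)/(71 + d))
√(-40360 + U(-213, (1 + 109)*(38 - 100))) = √(-40360 + (-7 - 213 + 10*((1 + 109)*(38 - 100))/9)/(71 - 213)) = √(-40360 + (-7 - 213 + 10*(110*(-62))/9)/(-142)) = √(-40360 - (-7 - 213 + (10/9)*(-6820))/142) = √(-40360 - (-7 - 213 - 68200/9)/142) = √(-40360 - 1/142*(-70180/9)) = √(-40360 + 35090/639) = √(-25754950/639) = 5*I*√73144058/213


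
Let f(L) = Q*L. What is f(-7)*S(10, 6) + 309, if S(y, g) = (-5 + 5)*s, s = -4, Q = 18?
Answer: 309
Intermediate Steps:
f(L) = 18*L
S(y, g) = 0 (S(y, g) = (-5 + 5)*(-4) = 0*(-4) = 0)
f(-7)*S(10, 6) + 309 = (18*(-7))*0 + 309 = -126*0 + 309 = 0 + 309 = 309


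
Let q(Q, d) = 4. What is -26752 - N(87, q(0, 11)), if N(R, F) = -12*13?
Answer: -26596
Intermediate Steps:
N(R, F) = -156
-26752 - N(87, q(0, 11)) = -26752 - 1*(-156) = -26752 + 156 = -26596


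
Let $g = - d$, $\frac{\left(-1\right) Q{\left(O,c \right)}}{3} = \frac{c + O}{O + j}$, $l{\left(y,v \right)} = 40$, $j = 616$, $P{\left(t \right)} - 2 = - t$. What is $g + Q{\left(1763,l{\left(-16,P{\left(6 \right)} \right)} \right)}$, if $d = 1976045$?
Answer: $- \frac{1567005488}{793} \approx -1.976 \cdot 10^{6}$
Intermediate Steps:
$P{\left(t \right)} = 2 - t$
$Q{\left(O,c \right)} = - \frac{3 \left(O + c\right)}{616 + O}$ ($Q{\left(O,c \right)} = - 3 \frac{c + O}{O + 616} = - 3 \frac{O + c}{616 + O} = - \frac{3 \left(O + c\right)}{616 + O}$)
$g = -1976045$ ($g = \left(-1\right) 1976045 = -1976045$)
$g + Q{\left(1763,l{\left(-16,P{\left(6 \right)} \right)} \right)} = -1976045 + \frac{3 \left(\left(-1\right) 1763 - 40\right)}{616 + 1763} = -1976045 + \frac{3 \left(-1763 - 40\right)}{2379} = -1976045 + 3 \cdot \frac{1}{2379} \left(-1803\right) = -1976045 - \frac{1803}{793} = - \frac{1567005488}{793}$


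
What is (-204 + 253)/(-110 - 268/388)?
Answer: -4753/10737 ≈ -0.44267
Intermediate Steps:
(-204 + 253)/(-110 - 268/388) = 49/(-110 - 268*1/388) = 49/(-110 - 67/97) = 49/(-10737/97) = 49*(-97/10737) = -4753/10737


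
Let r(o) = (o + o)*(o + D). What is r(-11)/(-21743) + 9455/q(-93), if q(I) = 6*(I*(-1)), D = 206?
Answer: 6708835/391374 ≈ 17.142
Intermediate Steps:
q(I) = -6*I (q(I) = 6*(-I) = -6*I)
r(o) = 2*o*(206 + o) (r(o) = (o + o)*(o + 206) = (2*o)*(206 + o) = 2*o*(206 + o))
r(-11)/(-21743) + 9455/q(-93) = (2*(-11)*(206 - 11))/(-21743) + 9455/((-6*(-93))) = (2*(-11)*195)*(-1/21743) + 9455/558 = -4290*(-1/21743) + 9455*(1/558) = 4290/21743 + 305/18 = 6708835/391374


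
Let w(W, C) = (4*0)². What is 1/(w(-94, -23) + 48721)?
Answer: 1/48721 ≈ 2.0525e-5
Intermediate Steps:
w(W, C) = 0 (w(W, C) = 0² = 0)
1/(w(-94, -23) + 48721) = 1/(0 + 48721) = 1/48721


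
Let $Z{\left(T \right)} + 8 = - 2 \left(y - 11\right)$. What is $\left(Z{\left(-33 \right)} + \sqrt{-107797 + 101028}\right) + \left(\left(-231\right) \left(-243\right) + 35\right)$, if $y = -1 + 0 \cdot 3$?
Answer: $56184 + i \sqrt{6769} \approx 56184.0 + 82.274 i$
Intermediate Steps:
$y = -1$ ($y = -1 + 0 = -1$)
$Z{\left(T \right)} = 16$ ($Z{\left(T \right)} = -8 - 2 \left(-1 - 11\right) = -8 - -24 = -8 + 24 = 16$)
$\left(Z{\left(-33 \right)} + \sqrt{-107797 + 101028}\right) + \left(\left(-231\right) \left(-243\right) + 35\right) = \left(16 + \sqrt{-107797 + 101028}\right) + \left(\left(-231\right) \left(-243\right) + 35\right) = \left(16 + \sqrt{-6769}\right) + \left(56133 + 35\right) = \left(16 + i \sqrt{6769}\right) + 56168 = 56184 + i \sqrt{6769}$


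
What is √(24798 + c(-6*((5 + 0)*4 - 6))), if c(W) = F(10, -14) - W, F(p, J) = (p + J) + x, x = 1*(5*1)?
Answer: √24883 ≈ 157.74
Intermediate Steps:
x = 5 (x = 1*5 = 5)
F(p, J) = 5 + J + p (F(p, J) = (p + J) + 5 = (J + p) + 5 = 5 + J + p)
c(W) = 1 - W (c(W) = (5 - 14 + 10) - W = 1 - W)
√(24798 + c(-6*((5 + 0)*4 - 6))) = √(24798 + (1 - (-6)*((5 + 0)*4 - 6))) = √(24798 + (1 - (-6)*(5*4 - 6))) = √(24798 + (1 - (-6)*(20 - 6))) = √(24798 + (1 - (-6)*14)) = √(24798 + (1 - 1*(-84))) = √(24798 + (1 + 84)) = √(24798 + 85) = √24883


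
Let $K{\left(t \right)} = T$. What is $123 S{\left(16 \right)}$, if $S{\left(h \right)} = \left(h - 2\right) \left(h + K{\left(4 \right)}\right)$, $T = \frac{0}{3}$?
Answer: $27552$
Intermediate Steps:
$T = 0$ ($T = 0 \cdot \frac{1}{3} = 0$)
$K{\left(t \right)} = 0$
$S{\left(h \right)} = h \left(-2 + h\right)$ ($S{\left(h \right)} = \left(h - 2\right) \left(h + 0\right) = \left(-2 + h\right) h = h \left(-2 + h\right)$)
$123 S{\left(16 \right)} = 123 \cdot 16 \left(-2 + 16\right) = 123 \cdot 16 \cdot 14 = 123 \cdot 224 = 27552$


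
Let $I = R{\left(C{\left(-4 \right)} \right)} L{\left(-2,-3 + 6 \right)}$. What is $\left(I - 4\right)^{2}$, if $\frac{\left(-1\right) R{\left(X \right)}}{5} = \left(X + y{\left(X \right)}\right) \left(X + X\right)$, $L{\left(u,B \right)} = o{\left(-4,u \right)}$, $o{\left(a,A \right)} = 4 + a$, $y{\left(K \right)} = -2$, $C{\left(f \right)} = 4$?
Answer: $16$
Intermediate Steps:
$L{\left(u,B \right)} = 0$ ($L{\left(u,B \right)} = 4 - 4 = 0$)
$R{\left(X \right)} = - 10 X \left(-2 + X\right)$ ($R{\left(X \right)} = - 5 \left(X - 2\right) \left(X + X\right) = - 5 \left(-2 + X\right) 2 X = - 5 \cdot 2 X \left(-2 + X\right) = - 10 X \left(-2 + X\right)$)
$I = 0$ ($I = 10 \cdot 4 \left(2 - 4\right) 0 = 10 \cdot 4 \left(-2\right) 0 = \left(-80\right) 0 = 0$)
$\left(I - 4\right)^{2} = \left(0 - 4\right)^{2} = \left(-4\right)^{2} = 16$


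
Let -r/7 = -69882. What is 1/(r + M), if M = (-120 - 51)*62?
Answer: 1/478572 ≈ 2.0895e-6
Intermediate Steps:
r = 489174 (r = -7*(-69882) = 489174)
M = -10602 (M = -171*62 = -10602)
1/(r + M) = 1/(489174 - 10602) = 1/478572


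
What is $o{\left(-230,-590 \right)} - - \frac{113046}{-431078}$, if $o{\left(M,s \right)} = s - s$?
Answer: $- \frac{56523}{215539} \approx -0.26224$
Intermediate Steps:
$o{\left(M,s \right)} = 0$
$o{\left(-230,-590 \right)} - - \frac{113046}{-431078} = 0 - - \frac{113046}{-431078} = 0 - \left(-113046\right) \left(- \frac{1}{431078}\right) = 0 - \frac{56523}{215539} = - \frac{56523}{215539}$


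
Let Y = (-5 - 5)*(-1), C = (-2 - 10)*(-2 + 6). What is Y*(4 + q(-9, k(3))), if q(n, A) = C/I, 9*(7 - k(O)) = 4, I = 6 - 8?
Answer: 280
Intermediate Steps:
C = -48 (C = -12*4 = -48)
I = -2
k(O) = 59/9 (k(O) = 7 - ⅑*4 = 7 - 4/9 = 59/9)
q(n, A) = 24 (q(n, A) = -48/(-2) = -48*(-½) = 24)
Y = 10 (Y = -10*(-1) = 10)
Y*(4 + q(-9, k(3))) = 10*(4 + 24) = 10*28 = 280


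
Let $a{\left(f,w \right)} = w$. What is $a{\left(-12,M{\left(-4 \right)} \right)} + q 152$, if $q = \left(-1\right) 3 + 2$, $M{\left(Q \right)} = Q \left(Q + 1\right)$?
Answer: $-140$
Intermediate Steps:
$M{\left(Q \right)} = Q \left(1 + Q\right)$
$q = -1$ ($q = -3 + 2 = -1$)
$a{\left(-12,M{\left(-4 \right)} \right)} + q 152 = - 4 \left(1 - 4\right) - 152 = \left(-4\right) \left(-3\right) - 152 = 12 - 152 = -140$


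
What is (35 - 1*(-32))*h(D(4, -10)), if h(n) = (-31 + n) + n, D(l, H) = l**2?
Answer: 67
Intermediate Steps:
h(n) = -31 + 2*n
(35 - 1*(-32))*h(D(4, -10)) = (35 - 1*(-32))*(-31 + 2*4**2) = (35 + 32)*(-31 + 2*16) = 67*(-31 + 32) = 67*1 = 67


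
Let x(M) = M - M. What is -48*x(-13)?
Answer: 0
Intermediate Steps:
x(M) = 0
-48*x(-13) = -48*0 = 0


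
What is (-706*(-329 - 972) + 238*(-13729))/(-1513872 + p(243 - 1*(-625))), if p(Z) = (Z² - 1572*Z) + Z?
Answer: 587249/531019 ≈ 1.1059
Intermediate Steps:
p(Z) = Z² - 1571*Z
(-706*(-329 - 972) + 238*(-13729))/(-1513872 + p(243 - 1*(-625))) = (-706*(-329 - 972) + 238*(-13729))/(-1513872 + (243 - 1*(-625))*(-1571 + (243 - 1*(-625)))) = (-706*(-1301) - 3267502)/(-1513872 + (243 + 625)*(-1571 + (243 + 625))) = (918506 - 3267502)/(-1513872 + 868*(-1571 + 868)) = -2348996/(-1513872 + 868*(-703)) = -2348996/(-1513872 - 610204) = -2348996/(-2124076) = -2348996*(-1/2124076) = 587249/531019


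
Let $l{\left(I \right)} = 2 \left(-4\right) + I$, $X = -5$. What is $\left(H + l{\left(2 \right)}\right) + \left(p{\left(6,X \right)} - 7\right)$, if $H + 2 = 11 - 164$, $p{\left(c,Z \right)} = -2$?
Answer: $-170$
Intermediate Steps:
$H = -155$ ($H = -2 + \left(11 - 164\right) = -2 - 153 = -155$)
$l{\left(I \right)} = -8 + I$
$\left(H + l{\left(2 \right)}\right) + \left(p{\left(6,X \right)} - 7\right) = \left(-155 + \left(-8 + 2\right)\right) - 9 = \left(-155 - 6\right) - 9 = -161 - 9 = -170$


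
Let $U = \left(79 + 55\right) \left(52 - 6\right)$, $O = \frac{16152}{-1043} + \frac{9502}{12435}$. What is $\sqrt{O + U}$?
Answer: $\frac{\sqrt{1034390029930404630}}{12969705} \approx 78.417$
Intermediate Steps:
$O = - \frac{190939534}{12969705}$ ($O = 16152 \left(- \frac{1}{1043}\right) + 9502 \cdot \frac{1}{12435} = - \frac{16152}{1043} + \frac{9502}{12435} = - \frac{190939534}{12969705} \approx -14.722$)
$U = 6164$ ($U = 134 \left(52 - 6\right) = 134 \cdot 46 = 6164$)
$\sqrt{O + U} = \sqrt{- \frac{190939534}{12969705} + 6164} = \sqrt{\frac{79754322086}{12969705}} = \frac{\sqrt{1034390029930404630}}{12969705}$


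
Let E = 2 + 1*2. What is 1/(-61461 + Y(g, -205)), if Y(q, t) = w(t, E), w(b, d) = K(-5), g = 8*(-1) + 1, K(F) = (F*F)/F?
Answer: -1/61466 ≈ -1.6269e-5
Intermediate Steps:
E = 4 (E = 2 + 2 = 4)
K(F) = F (K(F) = F²/F = F)
g = -7 (g = -8 + 1 = -7)
w(b, d) = -5
Y(q, t) = -5
1/(-61461 + Y(g, -205)) = 1/(-61461 - 5) = 1/(-61466) = -1/61466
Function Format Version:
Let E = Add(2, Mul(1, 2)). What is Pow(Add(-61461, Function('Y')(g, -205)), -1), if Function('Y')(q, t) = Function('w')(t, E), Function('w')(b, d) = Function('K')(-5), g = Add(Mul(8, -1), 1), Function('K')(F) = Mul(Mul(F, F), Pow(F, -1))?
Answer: Rational(-1, 61466) ≈ -1.6269e-5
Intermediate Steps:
E = 4 (E = Add(2, 2) = 4)
Function('K')(F) = F (Function('K')(F) = Mul(Pow(F, 2), Pow(F, -1)) = F)
g = -7 (g = Add(-8, 1) = -7)
Function('w')(b, d) = -5
Function('Y')(q, t) = -5
Pow(Add(-61461, Function('Y')(g, -205)), -1) = Pow(Add(-61461, -5), -1) = Pow(-61466, -1) = Rational(-1, 61466)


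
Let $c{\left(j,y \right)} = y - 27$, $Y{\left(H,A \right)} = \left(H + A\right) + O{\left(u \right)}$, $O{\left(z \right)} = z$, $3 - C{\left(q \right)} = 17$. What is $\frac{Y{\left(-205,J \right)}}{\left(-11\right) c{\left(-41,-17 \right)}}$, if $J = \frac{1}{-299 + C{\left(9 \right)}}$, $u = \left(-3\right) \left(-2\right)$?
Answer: $- \frac{15572}{37873} \approx -0.41116$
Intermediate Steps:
$C{\left(q \right)} = -14$ ($C{\left(q \right)} = 3 - 17 = -14$)
$u = 6$
$J = - \frac{1}{313}$ ($J = \frac{1}{-299 - 14} = \frac{1}{-313} = - \frac{1}{313} \approx -0.0031949$)
$Y{\left(H,A \right)} = 6 + A + H$ ($Y{\left(H,A \right)} = \left(H + A\right) + 6 = \left(A + H\right) + 6 = 6 + A + H$)
$c{\left(j,y \right)} = -27 + y$
$\frac{Y{\left(-205,J \right)}}{\left(-11\right) c{\left(-41,-17 \right)}} = \frac{6 - \frac{1}{313} - 205}{\left(-11\right) \left(-27 - 17\right)} = - \frac{62288}{313 \left(\left(-11\right) \left(-44\right)\right)} = - \frac{62288}{313 \cdot 484} = \left(- \frac{62288}{313}\right) \frac{1}{484} = - \frac{15572}{37873}$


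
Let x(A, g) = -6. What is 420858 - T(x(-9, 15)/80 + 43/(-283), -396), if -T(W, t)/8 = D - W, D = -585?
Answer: 588894439/1415 ≈ 4.1618e+5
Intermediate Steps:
T(W, t) = 4680 + 8*W (T(W, t) = -8*(-585 - W) = 4680 + 8*W)
420858 - T(x(-9, 15)/80 + 43/(-283), -396) = 420858 - (4680 + 8*(-6/80 + 43/(-283))) = 420858 - (4680 + 8*(-6*1/80 + 43*(-1/283))) = 420858 - (4680 + 8*(-3/40 - 43/283)) = 420858 - (4680 + 8*(-2569/11320)) = 420858 - (4680 - 2569/1415) = 420858 - 1*6619631/1415 = 420858 - 6619631/1415 = 588894439/1415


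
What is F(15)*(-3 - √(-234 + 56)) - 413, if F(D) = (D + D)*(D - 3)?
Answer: -1493 - 360*I*√178 ≈ -1493.0 - 4803.0*I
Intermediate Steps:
F(D) = 2*D*(-3 + D) (F(D) = (2*D)*(-3 + D) = 2*D*(-3 + D))
F(15)*(-3 - √(-234 + 56)) - 413 = (2*15*(-3 + 15))*(-3 - √(-234 + 56)) - 413 = (2*15*12)*(-3 - √(-178)) - 413 = 360*(-3 - I*√178) - 413 = (-1080 - 360*I*√178) - 413 = -1493 - 360*I*√178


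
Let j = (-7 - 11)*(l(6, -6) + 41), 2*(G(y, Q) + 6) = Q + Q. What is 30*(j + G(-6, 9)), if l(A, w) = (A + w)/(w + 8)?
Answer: -22050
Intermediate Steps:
G(y, Q) = -6 + Q (G(y, Q) = -6 + (Q + Q)/2 = -6 + (2*Q)/2 = -6 + Q)
l(A, w) = (A + w)/(8 + w)
j = -738 (j = (-7 - 11)*((6 - 6)/(8 - 6) + 41) = -18*(0/2 + 41) = -18*((½)*0 + 41) = -18*(0 + 41) = -18*41 = -738)
30*(j + G(-6, 9)) = 30*(-738 + (-6 + 9)) = 30*(-738 + 3) = 30*(-735) = -22050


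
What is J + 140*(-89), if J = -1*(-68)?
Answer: -12392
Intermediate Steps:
J = 68
J + 140*(-89) = 68 + 140*(-89) = 68 - 12460 = -12392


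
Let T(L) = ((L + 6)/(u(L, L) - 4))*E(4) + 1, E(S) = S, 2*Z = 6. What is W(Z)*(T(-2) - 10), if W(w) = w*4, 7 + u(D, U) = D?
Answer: -1596/13 ≈ -122.77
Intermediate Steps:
Z = 3 (Z = (½)*6 = 3)
u(D, U) = -7 + D
T(L) = 1 + 4*(6 + L)/(-11 + L) (T(L) = ((L + 6)/((-7 + L) - 4))*4 + 1 = ((6 + L)/(-11 + L))*4 + 1 = 4*(6 + L)/(-11 + L) + 1 = 1 + 4*(6 + L)/(-11 + L))
W(w) = 4*w
W(Z)*(T(-2) - 10) = (4*3)*((13 + 5*(-2))/(-11 - 2) - 10) = 12*((13 - 10)/(-13) - 10) = 12*(-1/13*3 - 10) = 12*(-3/13 - 10) = 12*(-133/13) = -1596/13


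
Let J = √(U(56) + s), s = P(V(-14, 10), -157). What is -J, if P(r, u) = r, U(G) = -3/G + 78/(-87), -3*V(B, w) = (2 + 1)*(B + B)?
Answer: -3*√1981686/812 ≈ -5.2010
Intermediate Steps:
V(B, w) = -2*B (V(B, w) = -(2 + 1)*(B + B)/3 = -2*B)
U(G) = -26/29 - 3/G (U(G) = -3/G + 78*(-1/87) = -3/G - 26/29 = -26/29 - 3/G)
s = 28 (s = -2*(-14) = 28)
J = 3*√1981686/812 (J = √((-26/29 - 3/56) + 28) = √(-1543/1624 + 28) = √(43929/1624) = 3*√1981686/812 ≈ 5.2010)
-J = -3*√1981686/812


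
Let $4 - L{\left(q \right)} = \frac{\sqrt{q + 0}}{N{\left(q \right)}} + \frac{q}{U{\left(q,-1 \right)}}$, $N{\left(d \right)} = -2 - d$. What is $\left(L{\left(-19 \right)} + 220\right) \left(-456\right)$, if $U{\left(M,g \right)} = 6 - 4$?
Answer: $-106476 + \frac{456 i \sqrt{19}}{17} \approx -1.0648 \cdot 10^{5} + 116.92 i$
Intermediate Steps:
$U{\left(M,g \right)} = 2$ ($U{\left(M,g \right)} = 6 - 4 = 2$)
$L{\left(q \right)} = 4 - \frac{q}{2} - \frac{\sqrt{q}}{-2 - q}$ ($L{\left(q \right)} = 4 - \left(\frac{\sqrt{q + 0}}{-2 - q} + \frac{q}{2}\right) = 4 - \left(\frac{\sqrt{q}}{-2 - q} + q \frac{1}{2}\right) = 4 - \left(\frac{\sqrt{q}}{-2 - q} + \frac{q}{2}\right) = 4 - \left(\frac{q}{2} + \frac{\sqrt{q}}{-2 - q}\right) = 4 - \frac{q}{2} - \frac{\sqrt{q}}{-2 - q}$)
$\left(L{\left(-19 \right)} + 220\right) \left(-456\right) = \left(\frac{\sqrt{-19} + \frac{\left(2 - 19\right) \left(8 - -19\right)}{2}}{2 - 19} + 220\right) \left(-456\right) = \left(\frac{i \sqrt{19} + \frac{1}{2} \left(-17\right) \left(8 + 19\right)}{-17} + 220\right) \left(-456\right) = \left(- \frac{i \sqrt{19} + \frac{1}{2} \left(-17\right) 27}{17} + 220\right) \left(-456\right) = \left(- \frac{i \sqrt{19} - \frac{459}{2}}{17} + 220\right) \left(-456\right) = \left(- \frac{- \frac{459}{2} + i \sqrt{19}}{17} + 220\right) \left(-456\right) = \left(\left(\frac{27}{2} - \frac{i \sqrt{19}}{17}\right) + 220\right) \left(-456\right) = \left(\frac{467}{2} - \frac{i \sqrt{19}}{17}\right) \left(-456\right) = -106476 + \frac{456 i \sqrt{19}}{17}$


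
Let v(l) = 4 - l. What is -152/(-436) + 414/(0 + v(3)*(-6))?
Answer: -7483/109 ≈ -68.651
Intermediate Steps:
-152/(-436) + 414/(0 + v(3)*(-6)) = -152/(-436) + 414/(0 + (4 - 1*3)*(-6)) = -152*(-1/436) + 414/(0 + (4 - 3)*(-6)) = 38/109 + 414/(0 + 1*(-6)) = 38/109 + 414/(0 - 6) = 38/109 + 414/(-6) = 38/109 + 414*(-⅙) = 38/109 - 69 = -7483/109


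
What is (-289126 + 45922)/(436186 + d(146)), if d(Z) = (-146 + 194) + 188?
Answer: -40534/72737 ≈ -0.55727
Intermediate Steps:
d(Z) = 236 (d(Z) = 48 + 188 = 236)
(-289126 + 45922)/(436186 + d(146)) = (-289126 + 45922)/(436186 + 236) = -243204/436422 = -243204*1/436422 = -40534/72737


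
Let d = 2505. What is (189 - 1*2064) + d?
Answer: 630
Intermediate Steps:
(189 - 1*2064) + d = (189 - 1*2064) + 2505 = (189 - 2064) + 2505 = -1875 + 2505 = 630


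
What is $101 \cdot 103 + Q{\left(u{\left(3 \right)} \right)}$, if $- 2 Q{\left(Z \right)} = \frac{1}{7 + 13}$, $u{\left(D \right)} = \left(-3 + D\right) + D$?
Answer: $\frac{416119}{40} \approx 10403.0$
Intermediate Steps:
$u{\left(D \right)} = -3 + 2 D$
$Q{\left(Z \right)} = - \frac{1}{40}$ ($Q{\left(Z \right)} = - \frac{1}{2 \left(7 + 13\right)} = - \frac{1}{2 \cdot 20} = \left(- \frac{1}{2}\right) \frac{1}{20} = - \frac{1}{40}$)
$101 \cdot 103 + Q{\left(u{\left(3 \right)} \right)} = 101 \cdot 103 - \frac{1}{40} = 10403 - \frac{1}{40} = \frac{416119}{40}$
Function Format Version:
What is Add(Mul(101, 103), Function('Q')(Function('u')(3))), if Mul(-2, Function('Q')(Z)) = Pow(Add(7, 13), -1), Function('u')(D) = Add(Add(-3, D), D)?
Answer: Rational(416119, 40) ≈ 10403.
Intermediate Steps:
Function('u')(D) = Add(-3, Mul(2, D))
Function('Q')(Z) = Rational(-1, 40) (Function('Q')(Z) = Mul(Rational(-1, 2), Pow(Add(7, 13), -1)) = Mul(Rational(-1, 2), Pow(20, -1)) = Mul(Rational(-1, 2), Rational(1, 20)) = Rational(-1, 40))
Add(Mul(101, 103), Function('Q')(Function('u')(3))) = Add(Mul(101, 103), Rational(-1, 40)) = Add(10403, Rational(-1, 40)) = Rational(416119, 40)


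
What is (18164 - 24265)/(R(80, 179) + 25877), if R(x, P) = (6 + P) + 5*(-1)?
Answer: -6101/26057 ≈ -0.23414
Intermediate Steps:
R(x, P) = 1 + P (R(x, P) = (6 + P) - 5 = 1 + P)
(18164 - 24265)/(R(80, 179) + 25877) = (18164 - 24265)/((1 + 179) + 25877) = -6101/(180 + 25877) = -6101/26057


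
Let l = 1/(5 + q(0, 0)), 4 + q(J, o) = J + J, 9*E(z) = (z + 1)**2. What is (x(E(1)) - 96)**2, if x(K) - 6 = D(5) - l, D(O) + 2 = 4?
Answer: 7921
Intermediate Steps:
E(z) = (1 + z)**2/9 (E(z) = (z + 1)**2/9 = (1 + z)**2/9)
D(O) = 2 (D(O) = -2 + 4 = 2)
q(J, o) = -4 + 2*J (q(J, o) = -4 + (J + J) = -4 + 2*J)
l = 1 (l = 1/(5 + (-4 + 2*0)) = 1/(5 + (-4 + 0)) = 1/(5 - 4) = 1/1 = 1)
x(K) = 7 (x(K) = 6 + (2 - 1*1) = 6 + (2 - 1) = 6 + 1 = 7)
(x(E(1)) - 96)**2 = (7 - 96)**2 = (-89)**2 = 7921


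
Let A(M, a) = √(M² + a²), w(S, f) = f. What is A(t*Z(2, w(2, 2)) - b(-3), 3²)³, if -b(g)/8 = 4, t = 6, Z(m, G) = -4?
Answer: 145*√145 ≈ 1746.0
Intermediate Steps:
b(g) = -32 (b(g) = -8*4 = -32)
A(t*Z(2, w(2, 2)) - b(-3), 3²)³ = (√((6*(-4) - 1*(-32))² + (3²)²))³ = (√((-24 + 32)² + 9²))³ = (√(8² + 81))³ = (√(64 + 81))³ = (√145)³ = 145*√145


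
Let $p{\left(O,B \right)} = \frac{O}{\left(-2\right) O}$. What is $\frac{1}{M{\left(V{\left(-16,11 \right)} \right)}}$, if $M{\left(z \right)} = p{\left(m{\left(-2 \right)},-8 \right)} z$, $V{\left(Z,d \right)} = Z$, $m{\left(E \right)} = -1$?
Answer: $\frac{1}{8} \approx 0.125$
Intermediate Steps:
$p{\left(O,B \right)} = - \frac{1}{2}$ ($p{\left(O,B \right)} = O \left(- \frac{1}{2 O}\right) = - \frac{1}{2}$)
$M{\left(z \right)} = - \frac{z}{2}$
$\frac{1}{M{\left(V{\left(-16,11 \right)} \right)}} = \frac{1}{\left(- \frac{1}{2}\right) \left(-16\right)} = \frac{1}{8}$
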